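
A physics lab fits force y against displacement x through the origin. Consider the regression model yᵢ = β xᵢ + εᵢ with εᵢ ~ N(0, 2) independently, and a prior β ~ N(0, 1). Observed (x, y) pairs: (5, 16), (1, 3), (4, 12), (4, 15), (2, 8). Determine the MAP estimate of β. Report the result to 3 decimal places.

β̂_MAP = 3.234

log p(β | y) = −Σ(yᵢ − βxᵢ)²/(2·2) − β²/(2·1) + const.
Setting the derivative to zero: Σxᵢ(yᵢ − βxᵢ)/2 − β/1 = 0, so β = Σxᵢyᵢ / (Σxᵢ² + σ²/τ²).
Σxᵢyᵢ = 5·16 + 1·3 + 4·12 + 4·15 + 2·8 = 207; Σxᵢ² = 62; σ²/τ² = 2.
β̂_MAP = 207 / (62 + 2) = 207/64 ≈ 3.234.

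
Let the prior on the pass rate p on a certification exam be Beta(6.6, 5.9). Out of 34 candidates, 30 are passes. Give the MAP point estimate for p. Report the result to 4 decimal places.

p̂_MAP = 0.8000

Prior: Beta(6.6, 5.9).
Data: 30 successes in 34 trials. The binomial likelihood contributes p^30(1−p)^4, so the posterior is Beta(6.6+30, 5.9+4) = Beta(36.6, 9.9).
For Beta(a, b) with a, b > 1 the mode is (a−1)/(a+b−2) = 35.6/44.5 ≈ 0.8000.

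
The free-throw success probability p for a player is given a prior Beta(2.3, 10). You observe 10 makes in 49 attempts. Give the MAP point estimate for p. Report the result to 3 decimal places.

p̂_MAP = 0.191

Prior: Beta(2.3, 10).
Data: 10 successes in 49 trials. The binomial likelihood contributes p^10(1−p)^39, so the posterior is Beta(2.3+10, 10+39) = Beta(12.3, 49).
For Beta(a, b) with a, b > 1 the mode is (a−1)/(a+b−2) = 11.3/59.3 ≈ 0.191.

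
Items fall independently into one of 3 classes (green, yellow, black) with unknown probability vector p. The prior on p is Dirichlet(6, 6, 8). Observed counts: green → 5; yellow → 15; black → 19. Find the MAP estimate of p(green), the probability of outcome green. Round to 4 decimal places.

MAP estimate of p(green) = 0.1786

The posterior is Dirichlet(αᵢ + nᵢ) = Dirichlet(11, 21, 27).
For a Dirichlet(a₁,…,a_K) with all aᵢ > 1, the mode has j-th component (aⱼ − 1)/(Σaᵢ − K).
Here Σaᵢ = 59 and K = 3, so p(green) = (11 − 1)/(59 − 3) = 10/56 ≈ 0.1786.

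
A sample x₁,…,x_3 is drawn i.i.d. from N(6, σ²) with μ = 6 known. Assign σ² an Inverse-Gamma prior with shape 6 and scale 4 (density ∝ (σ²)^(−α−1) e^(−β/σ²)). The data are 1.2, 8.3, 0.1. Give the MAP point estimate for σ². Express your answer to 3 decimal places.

Sum of squared deviations about the known mean: SS = (1.2−6)² + (8.3−6)² + (0.1−6)² = 63.14.
The Normal likelihood contributes (σ²)^(−n/2) exp(−SS/(2σ²)), so the posterior is Inverse-Gamma(α + n/2, β + SS/2) = Inverse-Gamma(7.5, 35.57).
The mode of Inverse-Gamma(a, b) is b/(a+1) = 35.57/8.5 ≈ 4.185.

σ̂²_MAP = 4.185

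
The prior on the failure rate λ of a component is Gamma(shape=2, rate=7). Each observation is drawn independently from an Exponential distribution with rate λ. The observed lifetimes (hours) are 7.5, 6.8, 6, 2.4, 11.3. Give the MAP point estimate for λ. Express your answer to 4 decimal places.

λ̂_MAP = 0.1463

The Exponential(rate=λ) likelihood is ∝ λ^n e^(−λΣtᵢ). Here n = 5 and Σtᵢ = 7.5 + 6.8 + 6 + 2.4 + 11.3 = 34.
Posterior ∝ λe^(−7λ) · λ^5e^(−34λ) = λ^6e^(−41λ), i.e. Gamma(7, 41).
Mode = (a−1)/b = 6/41 ≈ 0.1463.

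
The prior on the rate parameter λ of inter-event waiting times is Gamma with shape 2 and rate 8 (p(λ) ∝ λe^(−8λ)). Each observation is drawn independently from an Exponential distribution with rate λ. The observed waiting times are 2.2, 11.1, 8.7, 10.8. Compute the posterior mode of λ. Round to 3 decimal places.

λ̂_MAP = 0.123

The Exponential(rate=λ) likelihood is ∝ λ^n e^(−λΣtᵢ). Here n = 4 and Σtᵢ = 2.2 + 11.1 + 8.7 + 10.8 = 32.8.
Posterior ∝ λe^(−8λ) · λ^4e^(−32.8λ) = λ^5e^(−40.8λ), i.e. Gamma(6, 40.8).
Mode = (a−1)/b = 5/40.8 ≈ 0.123.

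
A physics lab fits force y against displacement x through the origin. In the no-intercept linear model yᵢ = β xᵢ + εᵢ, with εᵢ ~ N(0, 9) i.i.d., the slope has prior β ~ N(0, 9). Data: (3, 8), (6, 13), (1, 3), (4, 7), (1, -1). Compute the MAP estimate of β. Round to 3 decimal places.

log p(β | y) = −Σ(yᵢ − βxᵢ)²/(2·9) − β²/(2·9) + const.
Setting the derivative to zero: Σxᵢ(yᵢ − βxᵢ)/9 − β/9 = 0, so β = Σxᵢyᵢ / (Σxᵢ² + σ²/τ²).
Σxᵢyᵢ = 3·8 + 6·13 + 1·3 + 4·7 + 1·(-1) = 132; Σxᵢ² = 63; σ²/τ² = 1.
β̂_MAP = 132 / (63 + 1) = 132/64 ≈ 2.063.

β̂_MAP = 2.063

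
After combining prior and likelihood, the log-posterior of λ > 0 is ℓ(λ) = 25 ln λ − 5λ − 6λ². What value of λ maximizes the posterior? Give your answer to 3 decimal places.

λ̂_MAP = 1.250

ℓ'(λ) = 25/λ − 5 − 12λ. Setting this to zero and multiplying by λ: 12λ² + 5λ − 25 = 0.
λ = (−5 + √(5² + 4·12·25)) / (2·12) = (−5 + √1225) / 24 = (−5 + 35)/24 = 5/4.
ℓ''(λ) = −25/λ² − 12 < 0, confirming a maximum.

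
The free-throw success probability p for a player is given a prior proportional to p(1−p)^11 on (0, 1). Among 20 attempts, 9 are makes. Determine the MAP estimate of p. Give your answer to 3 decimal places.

The prior density ∝ p(1−p)^11 is the kernel of Beta(2, 12).
Data: 9 successes in 20 trials. The binomial likelihood contributes p^9(1−p)^11, so the posterior is Beta(2+9, 12+11) = Beta(11, 23).
For Beta(a, b) with a, b > 1 the mode is (a−1)/(a+b−2) = 10/32 ≈ 0.313.

p̂_MAP = 0.313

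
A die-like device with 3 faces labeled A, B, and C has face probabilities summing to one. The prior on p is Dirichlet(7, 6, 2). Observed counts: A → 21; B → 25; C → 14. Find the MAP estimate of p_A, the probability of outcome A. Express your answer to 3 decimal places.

The posterior is Dirichlet(αᵢ + nᵢ) = Dirichlet(28, 31, 16).
For a Dirichlet(a₁,…,a_K) with all aᵢ > 1, the mode has j-th component (aⱼ − 1)/(Σaᵢ − K).
Here Σaᵢ = 75 and K = 3, so p_A = (28 − 1)/(75 − 3) = 27/72 ≈ 0.375.

MAP estimate of p_A = 0.375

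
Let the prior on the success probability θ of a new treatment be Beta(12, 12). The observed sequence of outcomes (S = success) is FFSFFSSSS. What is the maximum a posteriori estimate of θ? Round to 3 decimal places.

Prior: Beta(12, 12).
Data: 5 successes in 9 trials (from the sequence). The binomial likelihood contributes θ^5(1−θ)^4, so the posterior is Beta(12+5, 12+4) = Beta(17, 16).
For Beta(a, b) with a, b > 1 the mode is (a−1)/(a+b−2) = 16/31 ≈ 0.516.

θ̂_MAP = 0.516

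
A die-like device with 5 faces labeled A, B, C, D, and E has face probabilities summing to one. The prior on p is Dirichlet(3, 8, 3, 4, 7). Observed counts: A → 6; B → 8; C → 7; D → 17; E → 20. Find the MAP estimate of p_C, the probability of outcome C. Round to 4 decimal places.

MAP estimate of p_C = 0.1154

The posterior is Dirichlet(αᵢ + nᵢ) = Dirichlet(9, 16, 10, 21, 27).
For a Dirichlet(a₁,…,a_K) with all aᵢ > 1, the mode has j-th component (aⱼ − 1)/(Σaᵢ − K).
Here Σaᵢ = 83 and K = 5, so p_C = (10 − 1)/(83 − 5) = 9/78 ≈ 0.1154.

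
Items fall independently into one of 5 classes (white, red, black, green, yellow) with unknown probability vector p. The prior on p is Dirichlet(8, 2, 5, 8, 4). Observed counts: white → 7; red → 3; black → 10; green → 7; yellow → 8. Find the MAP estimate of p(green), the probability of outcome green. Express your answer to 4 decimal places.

MAP estimate of p(green) = 0.2456

The posterior is Dirichlet(αᵢ + nᵢ) = Dirichlet(15, 5, 15, 15, 12).
For a Dirichlet(a₁,…,a_K) with all aᵢ > 1, the mode has j-th component (aⱼ − 1)/(Σaᵢ − K).
Here Σaᵢ = 62 and K = 5, so p(green) = (15 − 1)/(62 − 5) = 14/57 ≈ 0.2456.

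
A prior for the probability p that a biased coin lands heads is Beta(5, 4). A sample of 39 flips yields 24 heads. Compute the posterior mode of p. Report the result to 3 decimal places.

p̂_MAP = 0.609

Prior: Beta(5, 4).
Data: 24 successes in 39 trials. The binomial likelihood contributes p^24(1−p)^15, so the posterior is Beta(5+24, 4+15) = Beta(29, 19).
For Beta(a, b) with a, b > 1 the mode is (a−1)/(a+b−2) = 28/46 ≈ 0.609.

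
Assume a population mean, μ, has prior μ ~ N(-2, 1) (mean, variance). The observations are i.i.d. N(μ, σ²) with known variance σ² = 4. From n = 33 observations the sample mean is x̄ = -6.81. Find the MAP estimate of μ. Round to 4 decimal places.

μ̂_MAP = -6.2900

n = 33, x̄ = -6.81.
For a Normal prior and Normal likelihood with known variance, the posterior is Normal; its mode equals its mean, the precision-weighted average.
Prior precision 1/σ₀² = 1/1 = 1; data precision n/σ² = 33/4 = 8.25.
μ̂ = (1·(-2) + 8.25·(-6.81)) / (1 + 8.25) = (-58.1825)/9.25 = -6.2900.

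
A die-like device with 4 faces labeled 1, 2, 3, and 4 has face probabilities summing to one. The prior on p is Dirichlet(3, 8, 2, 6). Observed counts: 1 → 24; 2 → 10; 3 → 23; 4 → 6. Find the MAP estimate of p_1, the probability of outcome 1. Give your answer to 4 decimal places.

MAP estimate: 0.3333

The posterior is Dirichlet(αᵢ + nᵢ) = Dirichlet(27, 18, 25, 12).
For a Dirichlet(a₁,…,a_K) with all aᵢ > 1, the mode has j-th component (aⱼ − 1)/(Σaᵢ − K).
Here Σaᵢ = 82 and K = 4, so p_1 = (27 − 1)/(82 − 4) = 26/78 ≈ 0.3333.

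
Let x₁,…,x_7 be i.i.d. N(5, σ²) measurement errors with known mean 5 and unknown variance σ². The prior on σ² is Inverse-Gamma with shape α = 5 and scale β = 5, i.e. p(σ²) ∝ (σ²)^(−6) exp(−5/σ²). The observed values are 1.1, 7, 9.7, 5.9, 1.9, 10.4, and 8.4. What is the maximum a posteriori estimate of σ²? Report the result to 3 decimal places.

Sum of squared deviations about the known mean: SS = (1.1−5)² + (7−5)² + (9.7−5)² + (5.9−5)² + (1.9−5)² + (10.4−5)² + (8.4−5)² = 92.44.
The Normal likelihood contributes (σ²)^(−n/2) exp(−SS/(2σ²)), so the posterior is Inverse-Gamma(α + n/2, β + SS/2) = Inverse-Gamma(8.5, 51.22).
The mode of Inverse-Gamma(a, b) is b/(a+1) = 51.22/9.5 ≈ 5.392.

σ̂²_MAP = 5.392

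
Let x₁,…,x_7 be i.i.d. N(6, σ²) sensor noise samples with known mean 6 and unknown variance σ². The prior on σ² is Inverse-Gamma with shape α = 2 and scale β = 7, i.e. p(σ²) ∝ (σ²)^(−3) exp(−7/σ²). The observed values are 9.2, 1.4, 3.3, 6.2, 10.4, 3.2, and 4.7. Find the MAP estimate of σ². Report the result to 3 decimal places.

Sum of squared deviations about the known mean: SS = (9.2−6)² + (1.4−6)² + (3.3−6)² + (6.2−6)² + (10.4−6)² + (3.2−6)² + (4.7−6)² = 67.62.
The Normal likelihood contributes (σ²)^(−n/2) exp(−SS/(2σ²)), so the posterior is Inverse-Gamma(α + n/2, β + SS/2) = Inverse-Gamma(5.5, 40.81).
The mode of Inverse-Gamma(a, b) is b/(a+1) = 40.81/6.5 ≈ 6.278.

σ̂²_MAP = 6.278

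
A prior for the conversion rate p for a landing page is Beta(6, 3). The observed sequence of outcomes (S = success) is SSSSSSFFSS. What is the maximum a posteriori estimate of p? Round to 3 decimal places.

Prior: Beta(6, 3).
Data: 8 successes in 10 trials (from the sequence). The binomial likelihood contributes p^8(1−p)^2, so the posterior is Beta(6+8, 3+2) = Beta(14, 5).
For Beta(a, b) with a, b > 1 the mode is (a−1)/(a+b−2) = 13/17 ≈ 0.765.

p̂_MAP = 0.765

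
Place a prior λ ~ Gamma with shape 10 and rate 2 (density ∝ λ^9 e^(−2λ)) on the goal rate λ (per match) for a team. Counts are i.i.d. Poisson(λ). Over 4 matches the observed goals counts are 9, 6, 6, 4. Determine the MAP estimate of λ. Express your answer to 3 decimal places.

Σxᵢ = 9+6+6+4 = 25, with n = 4.
Posterior ∝ λ^9e^(−2λ) · λ^25e^(−4λ) = λ^34e^(−6λ), i.e. Gamma(shape=35, rate=6).
The mode of a Gamma(a, b) with a ≥ 1 (shape–rate) is (a−1)/b = 34/6 ≈ 5.667.

λ̂_MAP = 5.667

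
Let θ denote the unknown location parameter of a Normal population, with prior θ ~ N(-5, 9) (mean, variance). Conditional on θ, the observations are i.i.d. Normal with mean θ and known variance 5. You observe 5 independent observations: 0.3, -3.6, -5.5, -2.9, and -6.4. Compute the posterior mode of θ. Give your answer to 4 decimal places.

n = 5; x̄ = (0.3 + (-3.6) + (-5.5) + (-2.9) + (-6.4))/5 = -18.1/5 = -3.62.
For a Normal prior and Normal likelihood with known variance, the posterior is Normal; its mode equals its mean, the precision-weighted average.
Prior precision 1/σ₀² = 1/9; data precision n/σ² = 5/5 = 1.
θ̂ = ((1/9)·(-5) + 1·(-3.62)) / (1/9 + 1) = (-1879/450)/(10/9) = -3.7580.

θ̂_MAP = -3.7580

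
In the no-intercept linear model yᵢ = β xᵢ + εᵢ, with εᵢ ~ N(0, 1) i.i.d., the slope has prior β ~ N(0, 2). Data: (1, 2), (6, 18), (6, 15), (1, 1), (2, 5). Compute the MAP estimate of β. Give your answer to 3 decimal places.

log p(β | y) = −Σ(yᵢ − βxᵢ)²/(2·1) − β²/(2·2) + const.
Setting the derivative to zero: Σxᵢ(yᵢ − βxᵢ)/1 − β/2 = 0, so β = Σxᵢyᵢ / (Σxᵢ² + σ²/τ²).
Σxᵢyᵢ = 1·2 + 6·18 + 6·15 + 1·1 + 2·5 = 211; Σxᵢ² = 78; σ²/τ² = 0.5.
β̂_MAP = 211 / (78 + 0.5) = 211/78.5 ≈ 2.688.

β̂_MAP = 2.688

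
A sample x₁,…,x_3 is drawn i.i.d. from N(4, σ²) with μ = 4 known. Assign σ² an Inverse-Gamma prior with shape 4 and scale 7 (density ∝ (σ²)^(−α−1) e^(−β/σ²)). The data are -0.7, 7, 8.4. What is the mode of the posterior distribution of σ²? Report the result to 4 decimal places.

Sum of squared deviations about the known mean: SS = (-0.7−4)² + (7−4)² + (8.4−4)² = 50.45.
The Normal likelihood contributes (σ²)^(−n/2) exp(−SS/(2σ²)), so the posterior is Inverse-Gamma(α + n/2, β + SS/2) = Inverse-Gamma(5.5, 32.225).
The mode of Inverse-Gamma(a, b) is b/(a+1) = 32.225/6.5 ≈ 4.9577.

σ̂²_MAP = 4.9577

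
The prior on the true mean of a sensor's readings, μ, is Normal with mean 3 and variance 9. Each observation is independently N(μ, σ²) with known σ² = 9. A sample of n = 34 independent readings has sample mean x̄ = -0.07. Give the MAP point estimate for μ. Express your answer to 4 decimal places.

n = 34, x̄ = -0.07.
For a Normal prior and Normal likelihood with known variance, the posterior is Normal; its mode equals its mean, the precision-weighted average.
Prior precision 1/σ₀² = 1/9; data precision n/σ² = 34/9.
μ̂ = ((1/9)·3 + (34/9)·(-0.07)) / (1/9 + 34/9) = (31/450)/(35/9) = 31/1750 ≈ 0.0177.

μ̂_MAP = 0.0177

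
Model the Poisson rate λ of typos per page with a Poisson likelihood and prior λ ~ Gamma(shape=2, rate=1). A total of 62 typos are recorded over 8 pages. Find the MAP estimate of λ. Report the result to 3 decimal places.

λ̂_MAP = 7.000

Σxᵢ = 62, n = 8.
Posterior ∝ λe^(−1λ) · λ^62e^(−8λ) = λ^63e^(−9λ), i.e. Gamma(shape=64, rate=9).
The mode of a Gamma(a, b) with a ≥ 1 (shape–rate) is (a−1)/b = 63/9 ≈ 7.000.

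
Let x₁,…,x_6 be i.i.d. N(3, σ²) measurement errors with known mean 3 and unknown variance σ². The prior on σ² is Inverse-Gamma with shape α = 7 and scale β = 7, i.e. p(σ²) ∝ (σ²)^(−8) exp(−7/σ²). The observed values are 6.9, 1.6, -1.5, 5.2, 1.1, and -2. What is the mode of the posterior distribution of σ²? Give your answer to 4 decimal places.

Sum of squared deviations about the known mean: SS = (6.9−3)² + (1.6−3)² + (-1.5−3)² + (5.2−3)² + (1.1−3)² + (-2−3)² = 70.87.
The Normal likelihood contributes (σ²)^(−n/2) exp(−SS/(2σ²)), so the posterior is Inverse-Gamma(α + n/2, β + SS/2) = Inverse-Gamma(10, 42.435).
The mode of Inverse-Gamma(a, b) is b/(a+1) = 42.435/11 ≈ 3.8577.

σ̂²_MAP = 3.8577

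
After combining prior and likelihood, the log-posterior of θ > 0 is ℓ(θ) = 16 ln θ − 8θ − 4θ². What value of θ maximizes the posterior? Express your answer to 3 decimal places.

θ̂_MAP = 1.000

ℓ'(θ) = 16/θ − 8 − 8θ. Setting this to zero and multiplying by θ: 8θ² + 8θ − 16 = 0.
θ = (−8 + √(8² + 4·8·16)) / (2·8) = (−8 + √576) / 16 = (−8 + 24)/16 = 1.
ℓ''(θ) = −16/θ² − 8 < 0, confirming a maximum.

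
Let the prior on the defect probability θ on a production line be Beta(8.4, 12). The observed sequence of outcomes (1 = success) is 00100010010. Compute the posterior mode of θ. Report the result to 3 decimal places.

Prior: Beta(8.4, 12).
Data: 3 successes in 11 trials (from the sequence). The binomial likelihood contributes θ^3(1−θ)^8, so the posterior is Beta(8.4+3, 12+8) = Beta(11.4, 20).
For Beta(a, b) with a, b > 1 the mode is (a−1)/(a+b−2) = 10.4/29.4 ≈ 0.354.

θ̂_MAP = 0.354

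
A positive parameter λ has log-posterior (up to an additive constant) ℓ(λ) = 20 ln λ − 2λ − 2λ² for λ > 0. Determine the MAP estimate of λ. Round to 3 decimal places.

λ̂_MAP = 2.000

ℓ'(λ) = 20/λ − 2 − 4λ. Setting this to zero and multiplying by λ: 4λ² + 2λ − 20 = 0.
λ = (−2 + √(2² + 4·4·20)) / (2·4) = (−2 + √324) / 8 = (−2 + 18)/8 = 2.
ℓ''(λ) = −20/λ² − 4 < 0, confirming a maximum.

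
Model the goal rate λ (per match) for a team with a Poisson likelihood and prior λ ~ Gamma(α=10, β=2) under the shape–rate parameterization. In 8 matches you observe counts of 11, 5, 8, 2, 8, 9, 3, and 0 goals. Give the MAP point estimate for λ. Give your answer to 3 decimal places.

λ̂_MAP = 5.500

Σxᵢ = 11+5+8+2+8+9+3+0 = 46, with n = 8.
Posterior ∝ λ^9e^(−2λ) · λ^46e^(−8λ) = λ^55e^(−10λ), i.e. Gamma(shape=56, rate=10).
The mode of a Gamma(a, b) with a ≥ 1 (shape–rate) is (a−1)/b = 55/10 ≈ 5.500.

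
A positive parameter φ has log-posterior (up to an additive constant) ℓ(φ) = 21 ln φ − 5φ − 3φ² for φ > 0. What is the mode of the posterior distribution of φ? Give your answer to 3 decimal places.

φ̂_MAP = 1.500

ℓ'(φ) = 21/φ − 5 − 6φ. Setting this to zero and multiplying by φ: 6φ² + 5φ − 21 = 0.
φ = (−5 + √(5² + 4·6·21)) / (2·6) = (−5 + √529) / 12 = (−5 + 23)/12 = 3/2.
ℓ''(φ) = −21/φ² − 6 < 0, confirming a maximum.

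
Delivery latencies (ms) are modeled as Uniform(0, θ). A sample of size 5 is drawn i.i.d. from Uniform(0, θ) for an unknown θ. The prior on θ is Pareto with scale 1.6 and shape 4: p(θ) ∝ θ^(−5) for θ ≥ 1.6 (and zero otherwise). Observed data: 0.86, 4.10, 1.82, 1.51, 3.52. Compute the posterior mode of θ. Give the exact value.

The Uniform(0, θ) likelihood is θ^(−n) for θ ≥ max(xᵢ), zero otherwise. Here max(xᵢ) = 4.10.
Posterior ∝ θ^(−5) · θ^(−5) = θ^(−10) on θ ≥ max(1.6, 4.10) = 4.10.
This density is strictly decreasing in θ, so the posterior mode lies at the lower boundary of the support.

θ̂_MAP = 4.10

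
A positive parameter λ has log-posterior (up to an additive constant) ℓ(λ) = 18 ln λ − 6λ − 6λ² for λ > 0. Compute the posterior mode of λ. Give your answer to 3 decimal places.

λ̂_MAP = 1.000

ℓ'(λ) = 18/λ − 6 − 12λ. Setting this to zero and multiplying by λ: 12λ² + 6λ − 18 = 0.
λ = (−6 + √(6² + 4·12·18)) / (2·12) = (−6 + √900) / 24 = (−6 + 30)/24 = 1.
ℓ''(λ) = −18/λ² − 12 < 0, confirming a maximum.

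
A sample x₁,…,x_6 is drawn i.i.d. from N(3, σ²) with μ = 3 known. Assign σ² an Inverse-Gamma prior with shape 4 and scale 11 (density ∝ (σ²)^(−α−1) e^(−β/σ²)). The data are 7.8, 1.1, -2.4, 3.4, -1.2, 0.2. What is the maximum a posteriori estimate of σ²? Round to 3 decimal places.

σ̂²_MAP = 6.466

Sum of squared deviations about the known mean: SS = (7.8−3)² + (1.1−3)² + (-2.4−3)² + (3.4−3)² + (-1.2−3)² + (0.2−3)² = 81.45.
The Normal likelihood contributes (σ²)^(−n/2) exp(−SS/(2σ²)), so the posterior is Inverse-Gamma(α + n/2, β + SS/2) = Inverse-Gamma(7, 51.725).
The mode of Inverse-Gamma(a, b) is b/(a+1) = 51.725/8 ≈ 6.466.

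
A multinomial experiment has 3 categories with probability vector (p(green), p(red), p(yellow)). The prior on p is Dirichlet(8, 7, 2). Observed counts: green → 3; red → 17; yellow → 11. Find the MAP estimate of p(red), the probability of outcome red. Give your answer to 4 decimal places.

MAP estimate of p(red) = 0.5111

The posterior is Dirichlet(αᵢ + nᵢ) = Dirichlet(11, 24, 13).
For a Dirichlet(a₁,…,a_K) with all aᵢ > 1, the mode has j-th component (aⱼ − 1)/(Σaᵢ − K).
Here Σaᵢ = 48 and K = 3, so p(red) = (24 − 1)/(48 − 3) = 23/45 ≈ 0.5111.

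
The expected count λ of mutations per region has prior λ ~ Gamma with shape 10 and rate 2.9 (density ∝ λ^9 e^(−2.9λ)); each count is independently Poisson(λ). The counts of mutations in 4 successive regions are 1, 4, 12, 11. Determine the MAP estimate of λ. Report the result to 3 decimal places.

Σxᵢ = 1+4+12+11 = 28, with n = 4.
Posterior ∝ λ^9e^(−2.9λ) · λ^28e^(−4λ) = λ^37e^(−6.9λ), i.e. Gamma(shape=38, rate=6.9).
The mode of a Gamma(a, b) with a ≥ 1 (shape–rate) is (a−1)/b = 37/6.9 ≈ 5.362.

λ̂_MAP = 5.362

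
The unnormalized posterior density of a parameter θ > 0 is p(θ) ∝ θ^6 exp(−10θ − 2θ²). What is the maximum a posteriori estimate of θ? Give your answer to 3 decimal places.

ℓ'(θ) = 6/θ − 10 − 4θ. Setting this to zero and multiplying by θ: 4θ² + 10θ − 6 = 0.
θ = (−10 + √(10² + 4·4·6)) / (2·4) = (−10 + √196) / 8 = (−10 + 14)/8 = 1/2.
ℓ''(θ) = −6/θ² − 4 < 0, confirming a maximum.

θ̂_MAP = 0.500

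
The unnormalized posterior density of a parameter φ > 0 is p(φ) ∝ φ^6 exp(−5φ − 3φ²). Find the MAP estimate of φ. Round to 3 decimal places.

φ̂_MAP = 0.667

ℓ'(φ) = 6/φ − 5 − 6φ. Setting this to zero and multiplying by φ: 6φ² + 5φ − 6 = 0.
φ = (−5 + √(5² + 4·6·6)) / (2·6) = (−5 + √169) / 12 = (−5 + 13)/12 = 2/3.
ℓ''(φ) = −6/φ² − 6 < 0, confirming a maximum.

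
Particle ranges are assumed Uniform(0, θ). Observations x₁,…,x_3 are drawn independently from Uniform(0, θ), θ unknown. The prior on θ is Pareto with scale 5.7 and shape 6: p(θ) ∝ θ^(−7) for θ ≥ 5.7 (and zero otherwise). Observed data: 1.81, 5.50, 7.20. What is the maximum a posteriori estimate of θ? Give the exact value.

θ̂_MAP = 7.20

The Uniform(0, θ) likelihood is θ^(−n) for θ ≥ max(xᵢ), zero otherwise. Here max(xᵢ) = 7.20.
Posterior ∝ θ^(−7) · θ^(−3) = θ^(−10) on θ ≥ max(5.7, 7.20) = 7.20.
This density is strictly decreasing in θ, so the posterior mode lies at the lower boundary of the support.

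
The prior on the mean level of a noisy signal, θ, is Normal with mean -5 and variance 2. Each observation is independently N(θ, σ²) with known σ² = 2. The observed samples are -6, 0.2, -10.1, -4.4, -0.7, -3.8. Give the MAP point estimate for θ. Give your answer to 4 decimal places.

θ̂_MAP = -4.2571

n = 6; x̄ = ((-6) + 0.2 + (-10.1) + (-4.4) + (-0.7) + (-3.8))/6 = -24.8/6 = -62/15 ≈ -4.1333.
For a Normal prior and Normal likelihood with known variance, the posterior is Normal; its mode equals its mean, the precision-weighted average.
Prior precision 1/σ₀² = 1/2 = 0.5; data precision n/σ² = 6/2 = 3.
θ̂ = (0.5·(-5) + 3·(-62/15)) / (0.5 + 3) = (-14.9)/3.5 = -149/35 ≈ -4.2571.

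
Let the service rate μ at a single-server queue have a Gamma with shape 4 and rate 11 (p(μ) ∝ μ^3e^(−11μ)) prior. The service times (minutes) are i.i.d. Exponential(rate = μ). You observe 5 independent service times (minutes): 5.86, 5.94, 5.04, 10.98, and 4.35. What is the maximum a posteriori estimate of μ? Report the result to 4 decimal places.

μ̂_MAP = 0.1853

The Exponential(rate=μ) likelihood is ∝ μ^n e^(−μΣtᵢ). Here n = 5 and Σtᵢ = 5.86 + 5.94 + 5.04 + 10.98 + 4.35 = 32.17.
Posterior ∝ μ^3e^(−11μ) · μ^5e^(−32.17μ) = μ^8e^(−43.17μ), i.e. Gamma(9, 43.17).
Mode = (a−1)/b = 8/43.17 ≈ 0.1853.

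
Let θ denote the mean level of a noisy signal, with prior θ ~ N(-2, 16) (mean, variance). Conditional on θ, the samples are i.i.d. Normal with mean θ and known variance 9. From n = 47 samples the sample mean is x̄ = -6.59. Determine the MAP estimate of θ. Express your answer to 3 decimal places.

n = 47, x̄ = -6.59.
For a Normal prior and Normal likelihood with known variance, the posterior is Normal; its mode equals its mean, the precision-weighted average.
Prior precision 1/σ₀² = 1/16 = 0.0625; data precision n/σ² = 47/9.
θ̂ = (0.0625·(-2) + (47/9)·(-6.59)) / (0.0625 + 47/9) = (-62171/1800)/(761/144) = -124342/19025 ≈ -6.536.

θ̂_MAP = -6.536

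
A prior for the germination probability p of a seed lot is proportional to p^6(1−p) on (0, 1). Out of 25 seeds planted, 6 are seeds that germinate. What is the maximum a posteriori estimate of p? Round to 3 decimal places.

p̂_MAP = 0.375

The prior density ∝ p^6(1−p)^1 is the kernel of Beta(7, 2).
Data: 6 successes in 25 trials. The binomial likelihood contributes p^6(1−p)^19, so the posterior is Beta(7+6, 2+19) = Beta(13, 21).
For Beta(a, b) with a, b > 1 the mode is (a−1)/(a+b−2) = 12/32 ≈ 0.375.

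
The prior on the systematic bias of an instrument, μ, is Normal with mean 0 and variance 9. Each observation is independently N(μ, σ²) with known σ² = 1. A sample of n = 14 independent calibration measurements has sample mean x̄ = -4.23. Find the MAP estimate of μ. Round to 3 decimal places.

μ̂_MAP = -4.197

n = 14, x̄ = -4.23.
For a Normal prior and Normal likelihood with known variance, the posterior is Normal; its mode equals its mean, the precision-weighted average.
Prior precision 1/σ₀² = 1/9; data precision n/σ² = 14/1 = 14.
μ̂ = ((1/9)·0 + 14·(-4.23)) / (1/9 + 14) = (-59.22)/(127/9) = -26649/6350 ≈ -4.197.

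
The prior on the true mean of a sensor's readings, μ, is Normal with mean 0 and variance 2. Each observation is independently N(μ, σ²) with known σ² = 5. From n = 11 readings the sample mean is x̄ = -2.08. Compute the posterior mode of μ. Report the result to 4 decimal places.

n = 11, x̄ = -2.08.
For a Normal prior and Normal likelihood with known variance, the posterior is Normal; its mode equals its mean, the precision-weighted average.
Prior precision 1/σ₀² = 1/2 = 0.5; data precision n/σ² = 11/5 = 2.2.
μ̂ = (0.5·0 + 2.2·(-2.08)) / (0.5 + 2.2) = (-4.576)/2.7 = -1144/675 ≈ -1.6948.

μ̂_MAP = -1.6948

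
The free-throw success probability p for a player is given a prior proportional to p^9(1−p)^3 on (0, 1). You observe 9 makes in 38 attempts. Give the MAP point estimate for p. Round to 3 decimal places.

p̂_MAP = 0.360

The prior density ∝ p^9(1−p)^3 is the kernel of Beta(10, 4).
Data: 9 successes in 38 trials. The binomial likelihood contributes p^9(1−p)^29, so the posterior is Beta(10+9, 4+29) = Beta(19, 33).
For Beta(a, b) with a, b > 1 the mode is (a−1)/(a+b−2) = 18/50 ≈ 0.360.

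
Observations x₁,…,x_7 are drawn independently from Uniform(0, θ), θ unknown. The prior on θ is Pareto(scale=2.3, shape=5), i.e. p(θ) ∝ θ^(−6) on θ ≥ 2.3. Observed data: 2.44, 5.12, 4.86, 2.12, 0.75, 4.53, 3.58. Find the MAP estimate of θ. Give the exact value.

The Uniform(0, θ) likelihood is θ^(−n) for θ ≥ max(xᵢ), zero otherwise. Here max(xᵢ) = 5.12.
Posterior ∝ θ^(−6) · θ^(−7) = θ^(−13) on θ ≥ max(2.3, 5.12) = 5.12.
This density is strictly decreasing in θ, so the posterior mode lies at the lower boundary of the support.

θ̂_MAP = 5.12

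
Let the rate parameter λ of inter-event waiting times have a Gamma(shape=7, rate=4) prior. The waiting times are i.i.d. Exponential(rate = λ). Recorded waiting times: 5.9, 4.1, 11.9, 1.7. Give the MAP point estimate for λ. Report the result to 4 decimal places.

λ̂_MAP = 0.3623

The Exponential(rate=λ) likelihood is ∝ λ^n e^(−λΣtᵢ). Here n = 4 and Σtᵢ = 5.9 + 4.1 + 11.9 + 1.7 = 23.6.
Posterior ∝ λ^6e^(−4λ) · λ^4e^(−23.6λ) = λ^10e^(−27.6λ), i.e. Gamma(11, 27.6).
Mode = (a−1)/b = 10/27.6 ≈ 0.3623.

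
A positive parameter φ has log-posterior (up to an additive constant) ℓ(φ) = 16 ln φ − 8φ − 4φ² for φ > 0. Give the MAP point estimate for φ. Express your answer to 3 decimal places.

ℓ'(φ) = 16/φ − 8 − 8φ. Setting this to zero and multiplying by φ: 8φ² + 8φ − 16 = 0.
φ = (−8 + √(8² + 4·8·16)) / (2·8) = (−8 + √576) / 16 = (−8 + 24)/16 = 1.
ℓ''(φ) = −16/φ² − 8 < 0, confirming a maximum.

φ̂_MAP = 1.000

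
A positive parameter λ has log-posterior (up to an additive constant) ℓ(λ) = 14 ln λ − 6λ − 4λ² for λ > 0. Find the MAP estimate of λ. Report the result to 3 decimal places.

λ̂_MAP = 1.000

ℓ'(λ) = 14/λ − 6 − 8λ. Setting this to zero and multiplying by λ: 8λ² + 6λ − 14 = 0.
λ = (−6 + √(6² + 4·8·14)) / (2·8) = (−6 + √484) / 16 = (−6 + 22)/16 = 1.
ℓ''(λ) = −14/λ² − 8 < 0, confirming a maximum.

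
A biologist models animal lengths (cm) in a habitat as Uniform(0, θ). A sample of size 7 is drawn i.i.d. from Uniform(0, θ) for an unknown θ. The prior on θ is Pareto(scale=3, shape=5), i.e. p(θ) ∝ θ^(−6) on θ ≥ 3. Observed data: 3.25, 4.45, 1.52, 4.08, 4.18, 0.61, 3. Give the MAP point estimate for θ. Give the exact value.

θ̂_MAP = 4.45

The Uniform(0, θ) likelihood is θ^(−n) for θ ≥ max(xᵢ), zero otherwise. Here max(xᵢ) = 4.45.
Posterior ∝ θ^(−6) · θ^(−7) = θ^(−13) on θ ≥ max(3, 4.45) = 4.45.
This density is strictly decreasing in θ, so the posterior mode lies at the lower boundary of the support.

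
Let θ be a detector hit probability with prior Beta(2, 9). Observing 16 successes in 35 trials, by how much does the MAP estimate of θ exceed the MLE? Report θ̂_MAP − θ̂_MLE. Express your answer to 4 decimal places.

MAP − MLE = -0.0708

Posterior is Beta(18, 28); MAP = (18−1)/(46−2) = 17/44 ≈ 0.38636.
MLE ignores the prior: θ̂_MLE = k/n = 16/35 ≈ 0.45714.
Difference = 17/44 − 16/35 = -109/1540 ≈ -0.0708.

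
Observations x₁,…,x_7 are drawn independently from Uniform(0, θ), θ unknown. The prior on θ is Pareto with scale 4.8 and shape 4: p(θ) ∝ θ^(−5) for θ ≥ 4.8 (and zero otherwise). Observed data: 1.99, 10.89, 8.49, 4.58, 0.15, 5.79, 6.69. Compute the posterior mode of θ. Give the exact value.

θ̂_MAP = 10.89

The Uniform(0, θ) likelihood is θ^(−n) for θ ≥ max(xᵢ), zero otherwise. Here max(xᵢ) = 10.89.
Posterior ∝ θ^(−5) · θ^(−7) = θ^(−12) on θ ≥ max(4.8, 10.89) = 10.89.
This density is strictly decreasing in θ, so the posterior mode lies at the lower boundary of the support.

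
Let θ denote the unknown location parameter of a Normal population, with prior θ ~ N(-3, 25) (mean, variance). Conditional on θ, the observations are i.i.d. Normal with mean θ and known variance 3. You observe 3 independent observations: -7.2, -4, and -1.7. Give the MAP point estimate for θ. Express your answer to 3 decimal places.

n = 3; x̄ = ((-7.2) + (-4) + (-1.7))/3 = -12.9/3 = -4.3.
For a Normal prior and Normal likelihood with known variance, the posterior is Normal; its mode equals its mean, the precision-weighted average.
Prior precision 1/σ₀² = 1/25 = 0.04; data precision n/σ² = 3/3 = 1.
θ̂ = (0.04·(-3) + 1·(-4.3)) / (0.04 + 1) = (-4.42)/1.04 = -4.250.

θ̂_MAP = -4.250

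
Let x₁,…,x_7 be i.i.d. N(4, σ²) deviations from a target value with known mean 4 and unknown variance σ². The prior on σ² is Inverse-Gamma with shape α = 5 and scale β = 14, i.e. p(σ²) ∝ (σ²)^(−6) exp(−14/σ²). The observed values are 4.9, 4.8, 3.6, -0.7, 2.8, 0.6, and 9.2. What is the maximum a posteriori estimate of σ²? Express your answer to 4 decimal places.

σ̂²_MAP = 4.8284

Sum of squared deviations about the known mean: SS = (4.9−4)² + (4.8−4)² + (3.6−4)² + (-0.7−4)² + (2.8−4)² + (0.6−4)² + (9.2−4)² = 63.74.
The Normal likelihood contributes (σ²)^(−n/2) exp(−SS/(2σ²)), so the posterior is Inverse-Gamma(α + n/2, β + SS/2) = Inverse-Gamma(8.5, 45.87).
The mode of Inverse-Gamma(a, b) is b/(a+1) = 45.87/9.5 ≈ 4.8284.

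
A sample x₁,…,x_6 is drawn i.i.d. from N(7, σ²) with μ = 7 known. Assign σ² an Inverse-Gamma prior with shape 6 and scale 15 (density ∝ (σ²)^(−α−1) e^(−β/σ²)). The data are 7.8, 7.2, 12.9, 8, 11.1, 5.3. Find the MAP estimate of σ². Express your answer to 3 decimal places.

Sum of squared deviations about the known mean: SS = (7.8−7)² + (7.2−7)² + (12.9−7)² + (8−7)² + (11.1−7)² + (5.3−7)² = 56.19.
The Normal likelihood contributes (σ²)^(−n/2) exp(−SS/(2σ²)), so the posterior is Inverse-Gamma(α + n/2, β + SS/2) = Inverse-Gamma(9, 43.095).
The mode of Inverse-Gamma(a, b) is b/(a+1) = 43.095/10 ≈ 4.310.

σ̂²_MAP = 4.310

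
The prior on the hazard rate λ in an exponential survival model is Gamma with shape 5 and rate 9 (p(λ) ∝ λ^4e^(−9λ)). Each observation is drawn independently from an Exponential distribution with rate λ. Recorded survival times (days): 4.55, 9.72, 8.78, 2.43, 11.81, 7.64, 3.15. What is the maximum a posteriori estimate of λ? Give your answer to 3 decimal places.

The Exponential(rate=λ) likelihood is ∝ λ^n e^(−λΣtᵢ). Here n = 7 and Σtᵢ = 4.55 + 9.72 + 8.78 + 2.43 + 11.81 + 7.64 + 3.15 = 48.08.
Posterior ∝ λ^4e^(−9λ) · λ^7e^(−48.08λ) = λ^11e^(−57.08λ), i.e. Gamma(12, 57.08).
Mode = (a−1)/b = 11/57.08 ≈ 0.193.

λ̂_MAP = 0.193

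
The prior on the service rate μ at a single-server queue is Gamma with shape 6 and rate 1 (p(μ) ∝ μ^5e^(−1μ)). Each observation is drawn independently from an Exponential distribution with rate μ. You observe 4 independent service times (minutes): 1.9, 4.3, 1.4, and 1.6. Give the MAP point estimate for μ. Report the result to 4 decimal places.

The Exponential(rate=μ) likelihood is ∝ μ^n e^(−μΣtᵢ). Here n = 4 and Σtᵢ = 1.9 + 4.3 + 1.4 + 1.6 = 9.2.
Posterior ∝ μ^5e^(−1μ) · μ^4e^(−9.2μ) = μ^9e^(−10.2μ), i.e. Gamma(10, 10.2).
Mode = (a−1)/b = 9/10.2 ≈ 0.8824.

μ̂_MAP = 0.8824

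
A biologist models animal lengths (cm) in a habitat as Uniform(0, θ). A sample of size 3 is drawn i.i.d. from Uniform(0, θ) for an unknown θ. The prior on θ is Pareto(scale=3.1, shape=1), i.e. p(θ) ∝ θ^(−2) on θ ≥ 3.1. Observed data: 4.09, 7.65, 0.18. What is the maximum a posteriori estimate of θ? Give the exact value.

The Uniform(0, θ) likelihood is θ^(−n) for θ ≥ max(xᵢ), zero otherwise. Here max(xᵢ) = 7.65.
Posterior ∝ θ^(−2) · θ^(−3) = θ^(−5) on θ ≥ max(3.1, 7.65) = 7.65.
This density is strictly decreasing in θ, so the posterior mode lies at the lower boundary of the support.

θ̂_MAP = 7.65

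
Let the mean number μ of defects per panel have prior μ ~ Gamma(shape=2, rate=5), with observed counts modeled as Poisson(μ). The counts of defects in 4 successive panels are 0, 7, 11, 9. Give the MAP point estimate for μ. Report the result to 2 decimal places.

μ̂_MAP = 3.11

Σxᵢ = 0+7+11+9 = 27, with n = 4.
Posterior ∝ μe^(−5μ) · μ^27e^(−4μ) = μ^28e^(−9μ), i.e. Gamma(shape=29, rate=9).
The mode of a Gamma(a, b) with a ≥ 1 (shape–rate) is (a−1)/b = 28/9 ≈ 3.11.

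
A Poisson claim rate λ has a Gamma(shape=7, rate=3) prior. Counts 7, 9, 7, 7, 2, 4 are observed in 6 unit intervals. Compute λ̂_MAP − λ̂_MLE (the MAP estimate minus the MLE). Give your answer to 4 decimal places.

MAP − MLE = -1.3333

Σxᵢ = 36. Posterior is Gamma(43, 9); MAP = (43−1)/9 = 42/9 ≈ 4.66667.
MLE = x̄ = 36/6 ≈ 6.00000.
Difference = 42/9 − 36/6 = -4/3 ≈ -1.3333.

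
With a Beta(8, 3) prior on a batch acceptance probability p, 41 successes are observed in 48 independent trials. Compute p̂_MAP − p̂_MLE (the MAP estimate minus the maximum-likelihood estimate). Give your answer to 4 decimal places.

Posterior is Beta(49, 10); MAP = (49−1)/(59−2) = 48/57 ≈ 0.84211.
MLE ignores the prior: p̂_MLE = k/n = 41/48 ≈ 0.85417.
Difference = 48/57 − 41/48 = -11/912 ≈ -0.0121.

MAP − MLE = -0.0121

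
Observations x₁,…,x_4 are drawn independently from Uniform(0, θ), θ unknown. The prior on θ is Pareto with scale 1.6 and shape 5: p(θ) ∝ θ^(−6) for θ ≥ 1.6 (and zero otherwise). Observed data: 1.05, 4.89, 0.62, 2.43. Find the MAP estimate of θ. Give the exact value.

θ̂_MAP = 4.89

The Uniform(0, θ) likelihood is θ^(−n) for θ ≥ max(xᵢ), zero otherwise. Here max(xᵢ) = 4.89.
Posterior ∝ θ^(−6) · θ^(−4) = θ^(−10) on θ ≥ max(1.6, 4.89) = 4.89.
This density is strictly decreasing in θ, so the posterior mode lies at the lower boundary of the support.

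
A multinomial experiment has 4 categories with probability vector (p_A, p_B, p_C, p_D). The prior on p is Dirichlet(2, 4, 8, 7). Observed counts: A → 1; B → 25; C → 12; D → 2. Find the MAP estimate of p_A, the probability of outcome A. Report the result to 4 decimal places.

The posterior is Dirichlet(αᵢ + nᵢ) = Dirichlet(3, 29, 20, 9).
For a Dirichlet(a₁,…,a_K) with all aᵢ > 1, the mode has j-th component (aⱼ − 1)/(Σaᵢ − K).
Here Σaᵢ = 61 and K = 4, so p_A = (3 − 1)/(61 − 4) = 2/57 ≈ 0.0351.

MAP estimate of p_A = 0.0351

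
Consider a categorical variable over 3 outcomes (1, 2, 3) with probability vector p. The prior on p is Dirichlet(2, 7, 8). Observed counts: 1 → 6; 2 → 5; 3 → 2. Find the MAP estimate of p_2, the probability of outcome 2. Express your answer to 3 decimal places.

MAP estimate: 0.407

The posterior is Dirichlet(αᵢ + nᵢ) = Dirichlet(8, 12, 10).
For a Dirichlet(a₁,…,a_K) with all aᵢ > 1, the mode has j-th component (aⱼ − 1)/(Σaᵢ − K).
Here Σaᵢ = 30 and K = 3, so p_2 = (12 − 1)/(30 − 3) = 11/27 ≈ 0.407.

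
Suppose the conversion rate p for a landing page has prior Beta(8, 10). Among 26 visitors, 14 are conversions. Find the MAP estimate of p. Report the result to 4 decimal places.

p̂_MAP = 0.5000

Prior: Beta(8, 10).
Data: 14 successes in 26 trials. The binomial likelihood contributes p^14(1−p)^12, so the posterior is Beta(8+14, 10+12) = Beta(22, 22).
For Beta(a, b) with a, b > 1 the mode is (a−1)/(a+b−2) = 21/42 ≈ 0.5000.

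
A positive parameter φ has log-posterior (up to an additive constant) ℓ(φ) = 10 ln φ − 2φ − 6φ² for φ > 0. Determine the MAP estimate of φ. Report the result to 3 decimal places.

φ̂_MAP = 0.833

ℓ'(φ) = 10/φ − 2 − 12φ. Setting this to zero and multiplying by φ: 12φ² + 2φ − 10 = 0.
φ = (−2 + √(2² + 4·12·10)) / (2·12) = (−2 + √484) / 24 = (−2 + 22)/24 = 5/6.
ℓ''(φ) = −10/φ² − 12 < 0, confirming a maximum.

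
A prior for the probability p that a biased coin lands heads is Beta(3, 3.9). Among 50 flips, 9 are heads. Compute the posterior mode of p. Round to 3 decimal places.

Prior: Beta(3, 3.9).
Data: 9 successes in 50 trials. The binomial likelihood contributes p^9(1−p)^41, so the posterior is Beta(3+9, 3.9+41) = Beta(12, 44.9).
For Beta(a, b) with a, b > 1 the mode is (a−1)/(a+b−2) = 11/54.9 ≈ 0.200.

p̂_MAP = 0.200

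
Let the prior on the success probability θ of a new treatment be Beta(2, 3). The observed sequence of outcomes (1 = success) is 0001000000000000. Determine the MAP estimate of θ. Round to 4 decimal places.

Prior: Beta(2, 3).
Data: 1 success in 16 trials (from the sequence). The binomial likelihood contributes θ(1−θ)^15, so the posterior is Beta(2+1, 3+15) = Beta(3, 18).
For Beta(a, b) with a, b > 1 the mode is (a−1)/(a+b−2) = 2/19 ≈ 0.1053.

θ̂_MAP = 0.1053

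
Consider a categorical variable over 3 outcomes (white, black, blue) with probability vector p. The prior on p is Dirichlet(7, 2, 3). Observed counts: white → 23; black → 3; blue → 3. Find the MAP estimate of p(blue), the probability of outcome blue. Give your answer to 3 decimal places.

The posterior is Dirichlet(αᵢ + nᵢ) = Dirichlet(30, 5, 6).
For a Dirichlet(a₁,…,a_K) with all aᵢ > 1, the mode has j-th component (aⱼ − 1)/(Σaᵢ − K).
Here Σaᵢ = 41 and K = 3, so p(blue) = (6 − 1)/(41 − 3) = 5/38 ≈ 0.132.

MAP estimate of p(blue) = 0.132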